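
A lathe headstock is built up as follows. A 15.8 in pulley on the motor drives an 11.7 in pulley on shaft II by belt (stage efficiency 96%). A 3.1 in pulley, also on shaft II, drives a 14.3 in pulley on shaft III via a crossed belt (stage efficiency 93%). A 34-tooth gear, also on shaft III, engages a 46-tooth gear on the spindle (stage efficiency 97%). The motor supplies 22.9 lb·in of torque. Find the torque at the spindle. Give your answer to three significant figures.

91.7 lb·in

After the belt (11.7/15.8): 22.9 × 0.74051 × 0.96 = 16.279 lb·in
After the belt (14.3/3.1): 16.279 × 4.6129 × 0.93 = 69.838 lb·in
After the gear mesh (46/34): 69.838 × 1.3529 × 0.97 = 91.652 lb·in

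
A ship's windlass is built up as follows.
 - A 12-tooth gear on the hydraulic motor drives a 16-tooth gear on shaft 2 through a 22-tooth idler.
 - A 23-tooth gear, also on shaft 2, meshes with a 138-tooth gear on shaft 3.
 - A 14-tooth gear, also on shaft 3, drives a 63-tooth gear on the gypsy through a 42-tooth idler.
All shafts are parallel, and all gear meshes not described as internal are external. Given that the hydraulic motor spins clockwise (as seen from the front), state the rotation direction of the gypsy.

counterclockwise

the hydraulic motor → shaft 2: driver → idler → driven is 2 external meshes, 2 reversals → CW.
shaft 2 → shaft 3: external mesh, 1 reversal → CCW.
shaft 3 → the gypsy: driver → idler → driven is 2 external meshes, 2 reversals → CCW.
5 reversals in total — an odd number — so the gypsy turns opposite to the hydraulic motor.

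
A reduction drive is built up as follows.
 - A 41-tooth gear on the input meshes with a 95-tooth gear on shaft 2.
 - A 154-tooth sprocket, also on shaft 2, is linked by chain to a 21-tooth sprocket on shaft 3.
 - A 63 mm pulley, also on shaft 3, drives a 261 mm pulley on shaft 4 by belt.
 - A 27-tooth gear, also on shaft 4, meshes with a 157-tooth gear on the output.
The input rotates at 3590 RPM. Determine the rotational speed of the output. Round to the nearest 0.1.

the input → shaft 2 (gear mesh, 95/41): 3590 ÷ 2.3171 = 1549.4 RPM
shaft 2 → shaft 3 (chain, 21/154): 1549.4 ÷ 0.13636 = 11362 RPM
shaft 3 → shaft 4 (belt, 261/63): 11362 ÷ 4.1429 = 2742.6 RPM
shaft 4 → the output (gear mesh, 157/27): 2742.6 ÷ 5.8148 = 471.65 RPM

471.7 RPM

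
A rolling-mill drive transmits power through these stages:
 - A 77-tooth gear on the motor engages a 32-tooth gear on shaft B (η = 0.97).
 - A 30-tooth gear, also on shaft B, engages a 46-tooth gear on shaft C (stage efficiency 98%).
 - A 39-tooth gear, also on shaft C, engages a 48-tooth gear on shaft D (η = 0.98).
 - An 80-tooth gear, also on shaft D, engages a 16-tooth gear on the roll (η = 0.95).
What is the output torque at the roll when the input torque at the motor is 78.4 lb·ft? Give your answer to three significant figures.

10.9 lb·ft

gear mesh 32/77 = 0.41558 → τ = 78.4·0.41558·0.97 = 31.604 lb·ft
gear mesh 46/30 = 1.5333 → τ = 31.604·1.5333·0.98 = 47.491 lb·ft
gear mesh 48/39 = 1.2308 → τ = 47.491·1.2308·0.98 = 57.281 lb·ft
gear mesh 16/80 = 0.2 → τ = 57.281·0.2·0.95 = 10.883 lb·ft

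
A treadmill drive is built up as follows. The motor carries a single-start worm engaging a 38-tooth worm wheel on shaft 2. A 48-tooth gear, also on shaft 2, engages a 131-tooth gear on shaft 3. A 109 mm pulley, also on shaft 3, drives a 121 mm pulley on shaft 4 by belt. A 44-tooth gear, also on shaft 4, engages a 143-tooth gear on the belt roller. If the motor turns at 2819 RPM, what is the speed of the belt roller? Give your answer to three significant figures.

Worm: ratio = 38/1 = 38, so shaft 2 turns at 2819 / 38 = 74.184 RPM.
Gear mesh: ratio = 131/48 = 2.7292, so shaft 3 turns at 74.184 / 2.7292 = 27.182 RPM.
Belt: ratio = 121/109 = 1.1101, so shaft 4 turns at 27.182 / 1.1101 = 24.486 RPM.
Gear mesh: ratio = 143/44 = 3.25, so the belt roller turns at 24.486 / 3.25 = 7.5342 RPM.

7.53 RPM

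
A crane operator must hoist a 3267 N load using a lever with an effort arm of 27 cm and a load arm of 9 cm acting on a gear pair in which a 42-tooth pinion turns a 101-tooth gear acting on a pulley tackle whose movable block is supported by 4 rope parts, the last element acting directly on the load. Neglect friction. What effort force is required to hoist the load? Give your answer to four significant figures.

113.2 N

Lever MA = effort arm / load arm = 27/9 = 3.
Gear pair MA = 101/42 = 2.4048.
Block-and-tackle MA = number of supporting rope parts = 4.
Combined ideal MA = 3 × 2.4048 × 4 = 28.857.
Effort = load / MA = 3267 / 28.857 = 113.21 N.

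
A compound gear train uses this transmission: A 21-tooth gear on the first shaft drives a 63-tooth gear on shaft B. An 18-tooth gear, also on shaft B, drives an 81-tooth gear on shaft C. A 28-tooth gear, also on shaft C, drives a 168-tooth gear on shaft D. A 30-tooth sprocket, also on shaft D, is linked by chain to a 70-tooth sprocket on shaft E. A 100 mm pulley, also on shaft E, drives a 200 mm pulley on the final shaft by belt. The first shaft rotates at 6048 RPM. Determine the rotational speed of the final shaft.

gear mesh 63/21 = 3 → 6048/3 = 2016 RPM
gear mesh 81/18 = 4.5 → 2016/4.5 = 448 RPM
gear mesh 168/28 = 6 → 448/6 = 74.667 RPM
chain 70/30 = 2.3333 → 74.667/2.3333 = 32 RPM
belt 200/100 = 2 → 32/2 = 16 RPM

16 RPM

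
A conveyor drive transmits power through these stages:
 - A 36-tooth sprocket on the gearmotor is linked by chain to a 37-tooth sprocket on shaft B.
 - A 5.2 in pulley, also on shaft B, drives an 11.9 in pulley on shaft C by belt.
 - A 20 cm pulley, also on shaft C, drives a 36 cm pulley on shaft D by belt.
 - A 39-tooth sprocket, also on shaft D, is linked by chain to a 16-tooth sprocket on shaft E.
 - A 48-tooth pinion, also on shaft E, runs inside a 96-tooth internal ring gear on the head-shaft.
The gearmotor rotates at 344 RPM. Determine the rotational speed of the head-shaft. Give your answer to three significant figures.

the gearmotor → shaft B (chain, 37/36): 344 ÷ 1.0278 = 334.7 RPM
shaft B → shaft C (belt, 11.9/5.2): 334.7 ÷ 2.2885 = 146.26 RPM
shaft C → shaft D (belt, 36/20): 146.26 ÷ 1.8 = 81.254 RPM
shaft D → shaft E (chain, 16/39): 81.254 ÷ 0.41026 = 198.06 RPM
shaft E → the head-shaft (internal gear, 96/48): 198.06 ÷ 2 = 99.028 RPM

99.0 RPM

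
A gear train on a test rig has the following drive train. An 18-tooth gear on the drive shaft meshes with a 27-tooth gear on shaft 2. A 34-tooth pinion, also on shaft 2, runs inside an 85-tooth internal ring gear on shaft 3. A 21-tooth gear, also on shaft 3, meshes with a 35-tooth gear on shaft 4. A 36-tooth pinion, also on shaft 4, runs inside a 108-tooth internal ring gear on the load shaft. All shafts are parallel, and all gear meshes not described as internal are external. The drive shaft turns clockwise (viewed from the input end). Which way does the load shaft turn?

clockwise

the drive shaft → shaft 2: external mesh, 1 reversal → CCW.
shaft 2 → shaft 3: internal mesh, same direction → CCW.
shaft 3 → shaft 4: external mesh, 1 reversal → CW.
shaft 4 → the load shaft: internal mesh, same direction → CW.
2 reversals in total — an even number — so the load shaft turns the same way as the drive shaft.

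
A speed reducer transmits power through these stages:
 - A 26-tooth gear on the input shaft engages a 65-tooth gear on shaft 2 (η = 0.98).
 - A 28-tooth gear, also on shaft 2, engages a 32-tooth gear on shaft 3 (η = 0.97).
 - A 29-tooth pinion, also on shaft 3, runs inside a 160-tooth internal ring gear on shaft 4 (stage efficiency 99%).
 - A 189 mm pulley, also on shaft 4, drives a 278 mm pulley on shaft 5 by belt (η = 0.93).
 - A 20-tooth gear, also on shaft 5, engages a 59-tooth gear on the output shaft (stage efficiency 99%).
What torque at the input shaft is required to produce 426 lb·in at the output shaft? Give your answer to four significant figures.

7.188 lb·in

Overall ratio R = 2.5 × 1.1429 × 5.5172 × 1.4709 × 2.95 = 68.4; overall efficiency η = 0.98 × 0.97 × 0.99 × 0.93 × 0.99 = 0.8665.
Input torque = output torque / (R × η) = 426 / (68.4 × 0.8665) = 7.1879 lb·in.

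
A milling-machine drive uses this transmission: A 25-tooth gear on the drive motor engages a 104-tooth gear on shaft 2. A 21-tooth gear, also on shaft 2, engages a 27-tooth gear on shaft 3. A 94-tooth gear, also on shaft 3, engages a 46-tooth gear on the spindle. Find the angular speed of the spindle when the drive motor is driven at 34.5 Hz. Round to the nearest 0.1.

gear mesh 104/25 = 4.16 → 34.5/4.16 = 8.2933 Hz
gear mesh 27/21 = 1.2857 → 8.2933/1.2857 = 6.4503 Hz
gear mesh 46/94 = 0.48936 → 6.4503/0.48936 = 13.181 Hz

13.2 Hz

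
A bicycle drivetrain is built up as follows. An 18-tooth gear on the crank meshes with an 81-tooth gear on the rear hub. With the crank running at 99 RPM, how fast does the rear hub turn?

gear mesh 81/18 = 4.5 → 99/4.5 = 22 RPM

22 RPM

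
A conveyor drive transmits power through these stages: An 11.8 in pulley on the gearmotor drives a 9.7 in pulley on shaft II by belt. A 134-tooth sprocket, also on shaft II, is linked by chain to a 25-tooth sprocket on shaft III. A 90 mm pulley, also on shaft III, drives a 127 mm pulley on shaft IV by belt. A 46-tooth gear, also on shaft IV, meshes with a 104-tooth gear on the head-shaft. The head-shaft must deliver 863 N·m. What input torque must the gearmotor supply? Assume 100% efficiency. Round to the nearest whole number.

1764 N·m

Overall ratio R = 0.82203 × 0.18657 × 1.4111 × 2.2609 = 0.48928.
Input torque = output torque / R = 863 / 0.48928 = 1763.8 N·m.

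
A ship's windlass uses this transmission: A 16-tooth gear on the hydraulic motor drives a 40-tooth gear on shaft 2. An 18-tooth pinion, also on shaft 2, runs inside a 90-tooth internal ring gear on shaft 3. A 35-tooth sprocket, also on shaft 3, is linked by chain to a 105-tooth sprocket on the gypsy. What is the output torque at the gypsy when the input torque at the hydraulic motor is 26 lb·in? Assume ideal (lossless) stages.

Gear mesh: ratio = 40/16 = 2.5; torque at shaft 2 = 26 × 2.5 = 65 lb·in.
Internal gear: ratio = 90/18 = 5; torque at shaft 3 = 65 × 5 = 325 lb·in.
Chain: ratio = 105/35 = 3; torque at the gypsy = 325 × 3 = 975 lb·in.

975 lb·in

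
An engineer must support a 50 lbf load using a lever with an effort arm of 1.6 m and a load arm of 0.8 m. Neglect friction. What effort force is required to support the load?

Lever MA = effort arm / load arm = 1.6/0.8 = 2.
Effort = load / MA = 50 / 2 = 25 lbf.

25 lbf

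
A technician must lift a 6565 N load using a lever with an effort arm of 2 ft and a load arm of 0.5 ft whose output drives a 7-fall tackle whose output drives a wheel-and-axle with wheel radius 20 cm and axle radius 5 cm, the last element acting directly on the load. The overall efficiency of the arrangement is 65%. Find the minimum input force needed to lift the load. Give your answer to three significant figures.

90.2 N

Lever MA = effort arm / load arm = 2/0.5 = 4.
Block-and-tackle MA = number of supporting rope parts = 7.
Wheel-and-axle MA = R/r = 20/5 = 4.
Combined ideal MA = 4 × 7 × 4 = 112.
Actual MA = 112 × 0.65 = 72.8.
Effort = load / actual MA = 6565 / 72.8 = 90.179 N.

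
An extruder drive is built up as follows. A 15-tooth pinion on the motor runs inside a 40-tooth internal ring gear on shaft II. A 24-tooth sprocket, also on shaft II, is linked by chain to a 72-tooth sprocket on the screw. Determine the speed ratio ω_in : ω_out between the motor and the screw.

8

Each stage contributes driven/driver: internal gear 40/15 = 2.6667, chain 72/24 = 3.
Overall: 2.6667 × 3 = 8.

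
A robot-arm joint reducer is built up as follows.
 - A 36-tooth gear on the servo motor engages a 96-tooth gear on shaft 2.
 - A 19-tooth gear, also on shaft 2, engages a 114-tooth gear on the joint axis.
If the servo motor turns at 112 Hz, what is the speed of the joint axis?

7 Hz

Gear mesh: ratio = 96/36 = 2.6667, so shaft 2 turns at 112 / 2.6667 = 42 Hz.
Gear mesh: ratio = 114/19 = 6, so the joint axis turns at 42 / 6 = 7 Hz.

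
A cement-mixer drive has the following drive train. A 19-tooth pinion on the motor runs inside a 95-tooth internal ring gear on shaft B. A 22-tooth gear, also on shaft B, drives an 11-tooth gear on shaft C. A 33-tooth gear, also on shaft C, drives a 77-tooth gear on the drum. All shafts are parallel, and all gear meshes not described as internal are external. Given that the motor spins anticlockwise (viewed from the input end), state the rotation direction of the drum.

the motor → shaft B: internal mesh, same direction → CCW.
shaft B → shaft C: external mesh, 1 reversal → CW.
shaft C → the drum: external mesh, 1 reversal → CCW.
2 reversals in total — an even number — so the drum turns the same way as the motor.

anticlockwise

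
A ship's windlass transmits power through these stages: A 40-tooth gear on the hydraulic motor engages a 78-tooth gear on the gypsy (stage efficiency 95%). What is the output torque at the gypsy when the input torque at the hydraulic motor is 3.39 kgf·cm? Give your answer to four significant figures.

After the gear mesh (78/40): 3.39 × 1.95 × 0.95 = 6.28 kgf·cm

6.280 kgf·cm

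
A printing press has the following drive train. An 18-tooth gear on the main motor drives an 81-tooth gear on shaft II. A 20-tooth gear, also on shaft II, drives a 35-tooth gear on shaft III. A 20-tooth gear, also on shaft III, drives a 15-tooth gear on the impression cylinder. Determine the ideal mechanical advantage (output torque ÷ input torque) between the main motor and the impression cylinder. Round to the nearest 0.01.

Each stage contributes driven/driver: gear mesh 81/18 = 4.5, gear mesh 35/20 = 1.75, gear mesh 15/20 = 0.75.
Overall: 4.5 × 1.75 × 0.75 = 5.9062.

5.91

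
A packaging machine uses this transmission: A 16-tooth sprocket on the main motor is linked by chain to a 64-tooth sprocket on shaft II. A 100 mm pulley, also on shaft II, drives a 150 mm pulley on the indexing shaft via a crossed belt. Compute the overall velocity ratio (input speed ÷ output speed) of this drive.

6

Each stage contributes driven/driver: chain 64/16 = 4, belt 150/100 = 1.5.
Overall: 4 × 1.5 = 6.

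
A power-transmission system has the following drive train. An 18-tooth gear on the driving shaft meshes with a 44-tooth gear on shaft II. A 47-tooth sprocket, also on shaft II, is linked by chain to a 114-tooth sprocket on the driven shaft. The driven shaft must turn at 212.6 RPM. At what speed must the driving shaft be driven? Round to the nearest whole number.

Overall ratio R = 2.4444 × 2.4255 = 5.9291.
Required input speed = output speed × R = 212.6 × 5.9291 = 1260.5 RPM.

1261 RPM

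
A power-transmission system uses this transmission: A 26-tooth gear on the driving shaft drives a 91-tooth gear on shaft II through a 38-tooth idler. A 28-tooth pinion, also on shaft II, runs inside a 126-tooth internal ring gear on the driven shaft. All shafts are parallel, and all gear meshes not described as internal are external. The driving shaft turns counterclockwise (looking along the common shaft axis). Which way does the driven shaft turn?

counterclockwise

the driving shaft → shaft II: driver → idler → driven is 2 external meshes, 2 reversals → CCW.
shaft II → the driven shaft: internal mesh, same direction → CCW.
2 reversals in total — an even number — so the driven shaft turns the same way as the driving shaft.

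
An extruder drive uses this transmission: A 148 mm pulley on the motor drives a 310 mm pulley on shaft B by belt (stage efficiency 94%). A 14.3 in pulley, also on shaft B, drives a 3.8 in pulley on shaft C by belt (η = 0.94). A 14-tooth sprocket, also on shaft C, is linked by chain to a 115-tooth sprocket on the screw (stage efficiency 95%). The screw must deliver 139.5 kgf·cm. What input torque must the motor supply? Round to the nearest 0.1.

Overall ratio R = 2.0946 × 0.26573 × 8.2143 = 4.5721; overall efficiency η = 0.94 × 0.94 × 0.95 = 0.8394.
Input torque = output torque / (R × η) = 139.5 / (4.5721 × 0.8394) = 36.348 kgf·cm.

36.3 kgf·cm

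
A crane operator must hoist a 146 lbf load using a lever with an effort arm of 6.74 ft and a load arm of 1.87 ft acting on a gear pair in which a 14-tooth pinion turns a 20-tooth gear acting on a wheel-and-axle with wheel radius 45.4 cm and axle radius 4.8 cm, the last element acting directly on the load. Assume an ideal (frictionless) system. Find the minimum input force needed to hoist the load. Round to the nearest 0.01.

3.00 lbf

Lever MA = effort arm / load arm = 6.74/1.87 = 3.6043.
Gear pair MA = 20/14 = 1.4286.
Wheel-and-axle MA = R/r = 45.4/4.8 = 9.4583.
Combined ideal MA = 3.6043 × 1.4286 × 9.4583 = 48.701.
Effort = load / MA = 146 / 48.701 = 2.9979 lbf.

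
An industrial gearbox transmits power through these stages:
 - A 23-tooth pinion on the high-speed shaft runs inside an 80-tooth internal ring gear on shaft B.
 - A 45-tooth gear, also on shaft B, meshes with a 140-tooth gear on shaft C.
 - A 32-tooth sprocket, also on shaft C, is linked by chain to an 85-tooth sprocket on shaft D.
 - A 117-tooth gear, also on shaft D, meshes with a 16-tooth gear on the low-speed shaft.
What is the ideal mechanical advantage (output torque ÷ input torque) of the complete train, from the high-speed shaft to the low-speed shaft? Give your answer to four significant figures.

3.931

Each stage contributes driven/driver: internal gear 80/23 = 3.4783, gear mesh 140/45 = 3.1111, chain 85/32 = 2.6562, gear mesh 16/117 = 0.13675.
Overall: 3.4783 × 3.1111 × 2.6562 × 0.13675 = 3.9308.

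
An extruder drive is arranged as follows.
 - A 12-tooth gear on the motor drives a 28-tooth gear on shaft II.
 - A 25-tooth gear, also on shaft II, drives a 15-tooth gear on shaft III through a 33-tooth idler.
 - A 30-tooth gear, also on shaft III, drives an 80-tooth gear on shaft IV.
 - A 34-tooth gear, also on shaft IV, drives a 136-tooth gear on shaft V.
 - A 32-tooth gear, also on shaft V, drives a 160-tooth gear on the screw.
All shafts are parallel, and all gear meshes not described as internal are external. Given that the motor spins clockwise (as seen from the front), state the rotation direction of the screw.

clockwise

the motor → shaft II: external mesh, 1 reversal → CCW.
shaft II → shaft III: driver → idler → driven is 2 external meshes, 2 reversals → CCW.
shaft III → shaft IV: external mesh, 1 reversal → CW.
shaft IV → shaft V: external mesh, 1 reversal → CCW.
shaft V → the screw: external mesh, 1 reversal → CW.
6 reversals in total — an even number — so the screw turns the same way as the motor.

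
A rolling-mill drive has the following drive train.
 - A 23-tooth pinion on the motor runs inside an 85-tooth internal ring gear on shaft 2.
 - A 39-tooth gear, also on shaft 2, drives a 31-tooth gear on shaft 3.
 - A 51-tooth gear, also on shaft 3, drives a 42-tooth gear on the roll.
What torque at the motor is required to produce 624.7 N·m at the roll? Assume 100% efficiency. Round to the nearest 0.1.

258.2 N·m

Overall ratio R = 3.6957 × 0.79487 × 0.82353 = 2.4192.
Input torque = output torque / R = 624.7 / 2.4192 = 258.23 N·m.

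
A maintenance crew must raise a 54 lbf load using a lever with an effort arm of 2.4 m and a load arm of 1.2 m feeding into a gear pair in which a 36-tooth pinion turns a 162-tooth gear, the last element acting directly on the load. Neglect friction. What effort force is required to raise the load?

6 lbf

Lever MA = effort arm / load arm = 2.4/1.2 = 2.
Gear pair MA = 162/36 = 4.5.
Combined ideal MA = 2 × 4.5 = 9.
Effort = load / MA = 54 / 9 = 6 lbf.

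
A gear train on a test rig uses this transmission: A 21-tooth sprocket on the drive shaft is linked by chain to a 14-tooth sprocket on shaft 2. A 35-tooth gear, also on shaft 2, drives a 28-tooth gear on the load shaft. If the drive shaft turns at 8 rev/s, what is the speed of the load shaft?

chain 14/21 = 0.66667 → 8/0.66667 = 12 rev/s
gear mesh 28/35 = 0.8 → 12/0.8 = 15 rev/s

15 rev/s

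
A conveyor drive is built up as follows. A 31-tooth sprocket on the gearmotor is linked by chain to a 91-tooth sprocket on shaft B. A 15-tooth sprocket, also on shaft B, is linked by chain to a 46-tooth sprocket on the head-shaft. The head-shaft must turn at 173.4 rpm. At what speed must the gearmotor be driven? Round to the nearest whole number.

Overall ratio R = 2.9355 × 3.0667 = 9.0022.
Required input speed = output speed × R = 173.4 × 9.0022 = 1561 rpm.

1561 rpm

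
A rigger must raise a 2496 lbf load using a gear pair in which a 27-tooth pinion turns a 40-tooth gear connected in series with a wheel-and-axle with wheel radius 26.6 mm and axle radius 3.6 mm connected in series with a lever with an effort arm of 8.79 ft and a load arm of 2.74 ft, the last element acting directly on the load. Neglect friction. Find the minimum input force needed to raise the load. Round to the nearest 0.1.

71.1 lbf

Gear pair MA = 40/27 = 1.4815.
Wheel-and-axle MA = R/r = 26.6/3.6 = 7.3889.
Lever MA = effort arm / load arm = 8.79/2.74 = 3.208.
Combined ideal MA = 1.4815 × 7.3889 × 3.208 = 35.117.
Effort = load / MA = 2496 / 35.117 = 71.077 lbf.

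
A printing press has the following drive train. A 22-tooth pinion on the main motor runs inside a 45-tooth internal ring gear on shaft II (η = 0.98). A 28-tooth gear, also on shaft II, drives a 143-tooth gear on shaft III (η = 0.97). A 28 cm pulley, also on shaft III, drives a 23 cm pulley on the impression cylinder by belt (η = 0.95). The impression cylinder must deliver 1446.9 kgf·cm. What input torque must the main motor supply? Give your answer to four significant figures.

186.7 kgf·cm

Overall ratio R = 2.0455 × 5.1071 × 0.82143 = 8.581; overall efficiency η = 0.98 × 0.97 × 0.95 = 0.9031.
Input torque = output torque / (R × η) = 1446.9 / (8.581 × 0.9031) = 186.72 kgf·cm.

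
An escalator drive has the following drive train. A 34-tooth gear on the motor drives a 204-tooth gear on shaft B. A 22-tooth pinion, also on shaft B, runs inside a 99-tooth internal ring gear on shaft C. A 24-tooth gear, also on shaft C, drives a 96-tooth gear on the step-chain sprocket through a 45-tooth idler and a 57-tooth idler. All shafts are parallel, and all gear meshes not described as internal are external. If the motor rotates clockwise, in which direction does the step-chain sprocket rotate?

the motor → shaft B: external mesh, 1 reversal → CCW.
shaft B → shaft C: internal mesh, same direction → CCW.
shaft C → the step-chain sprocket: driver → idler → idler → driven is 3 external meshes, 3 reversals → CW.
4 reversals in total — an even number — so the step-chain sprocket turns the same way as the motor.

clockwise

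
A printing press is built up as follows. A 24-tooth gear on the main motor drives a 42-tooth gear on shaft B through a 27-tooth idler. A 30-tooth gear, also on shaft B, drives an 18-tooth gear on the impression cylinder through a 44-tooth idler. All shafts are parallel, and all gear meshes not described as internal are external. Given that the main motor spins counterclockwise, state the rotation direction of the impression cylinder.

the main motor → shaft B: driver → idler → driven is 2 external meshes, 2 reversals → CCW.
shaft B → the impression cylinder: driver → idler → driven is 2 external meshes, 2 reversals → CCW.
4 reversals in total — an even number — so the impression cylinder turns the same way as the main motor.

counterclockwise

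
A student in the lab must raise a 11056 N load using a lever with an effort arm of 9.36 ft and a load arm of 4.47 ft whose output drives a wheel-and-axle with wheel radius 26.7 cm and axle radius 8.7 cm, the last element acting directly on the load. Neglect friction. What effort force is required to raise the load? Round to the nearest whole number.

Lever MA = effort arm / load arm = 9.36/4.47 = 2.094.
Wheel-and-axle MA = R/r = 26.7/8.7 = 3.069.
Combined ideal MA = 2.094 × 3.069 = 6.4263.
Effort = load / MA = 11056 / 6.4263 = 1720.4 N.

1720 N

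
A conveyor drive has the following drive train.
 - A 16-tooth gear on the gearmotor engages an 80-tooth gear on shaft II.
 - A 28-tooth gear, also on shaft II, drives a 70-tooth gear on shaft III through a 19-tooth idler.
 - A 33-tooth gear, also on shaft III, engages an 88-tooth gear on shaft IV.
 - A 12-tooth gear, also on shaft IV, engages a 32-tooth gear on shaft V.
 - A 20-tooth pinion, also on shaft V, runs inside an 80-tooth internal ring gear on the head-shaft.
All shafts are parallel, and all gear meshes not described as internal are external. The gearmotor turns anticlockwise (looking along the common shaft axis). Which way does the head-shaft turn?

the gearmotor → shaft II: external mesh, 1 reversal → CW.
shaft II → shaft III: driver → idler → driven is 2 external meshes, 2 reversals → CW.
shaft III → shaft IV: external mesh, 1 reversal → CCW.
shaft IV → shaft V: external mesh, 1 reversal → CW.
shaft V → the head-shaft: internal mesh, same direction → CW.
5 reversals in total — an odd number — so the head-shaft turns opposite to the gearmotor.

clockwise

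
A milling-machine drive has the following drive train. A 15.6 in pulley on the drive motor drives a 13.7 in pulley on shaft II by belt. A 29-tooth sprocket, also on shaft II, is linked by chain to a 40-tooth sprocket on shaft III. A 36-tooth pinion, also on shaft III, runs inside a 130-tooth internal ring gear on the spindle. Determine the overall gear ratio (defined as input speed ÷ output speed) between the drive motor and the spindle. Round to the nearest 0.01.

4.37

Each stage contributes driven/driver: belt 13.7/15.6 = 0.87821, chain 40/29 = 1.3793, internal gear 130/36 = 3.6111.
Overall: 0.87821 × 1.3793 × 3.6111 = 4.3742.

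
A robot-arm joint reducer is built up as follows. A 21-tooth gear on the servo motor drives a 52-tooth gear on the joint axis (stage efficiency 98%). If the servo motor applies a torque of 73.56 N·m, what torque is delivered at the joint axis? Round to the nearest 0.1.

After the gear mesh (52/21): 73.56 × 2.4762 × 0.98 = 178.51 N·m

178.5 N·m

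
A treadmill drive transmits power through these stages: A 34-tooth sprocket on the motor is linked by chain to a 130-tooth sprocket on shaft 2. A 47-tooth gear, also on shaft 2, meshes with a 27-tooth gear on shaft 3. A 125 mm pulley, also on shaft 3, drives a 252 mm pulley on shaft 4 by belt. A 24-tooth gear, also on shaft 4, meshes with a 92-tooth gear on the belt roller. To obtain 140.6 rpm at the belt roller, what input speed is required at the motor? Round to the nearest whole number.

2387 rpm

Overall ratio R = 3.8235 × 0.57447 × 2.016 × 3.8333 = 16.975.
Required input speed = output speed × R = 140.6 × 16.975 = 2386.6 rpm.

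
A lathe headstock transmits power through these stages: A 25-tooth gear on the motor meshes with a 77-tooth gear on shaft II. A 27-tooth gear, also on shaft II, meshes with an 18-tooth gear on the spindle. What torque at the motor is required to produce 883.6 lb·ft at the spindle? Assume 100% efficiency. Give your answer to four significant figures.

430.3 lb·ft

Overall ratio R = 3.08 × 0.66667 = 2.0533.
Input torque = output torque / R = 883.6 / 2.0533 = 430.32 lb·ft.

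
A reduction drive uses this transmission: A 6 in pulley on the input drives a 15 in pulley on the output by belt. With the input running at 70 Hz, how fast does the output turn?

28 Hz

Belt: ratio = 15/6 = 2.5, so the output turns at 70 / 2.5 = 28 Hz.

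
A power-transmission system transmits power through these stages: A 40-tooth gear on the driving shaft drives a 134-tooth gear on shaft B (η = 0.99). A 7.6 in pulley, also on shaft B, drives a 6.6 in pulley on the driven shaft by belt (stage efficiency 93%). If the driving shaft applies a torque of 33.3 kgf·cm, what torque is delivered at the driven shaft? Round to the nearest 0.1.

89.2 kgf·cm

gear mesh 134/40 = 3.35 → τ = 33.3·3.35·0.99 = 110.44 kgf·cm
belt 6.6/7.6 = 0.86842 → τ = 110.44·0.86842·0.93 = 89.194 kgf·cm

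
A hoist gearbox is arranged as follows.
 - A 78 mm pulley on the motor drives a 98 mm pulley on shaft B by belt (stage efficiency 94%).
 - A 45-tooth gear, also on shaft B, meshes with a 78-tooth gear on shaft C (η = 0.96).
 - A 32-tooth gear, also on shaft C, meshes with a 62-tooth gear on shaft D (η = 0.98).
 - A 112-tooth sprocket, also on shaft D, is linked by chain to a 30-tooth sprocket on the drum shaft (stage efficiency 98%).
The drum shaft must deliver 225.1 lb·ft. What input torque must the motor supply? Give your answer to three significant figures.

230 lb·ft

Overall ratio R = 1.2564 × 1.7333 × 1.9375 × 0.26786 = 1.1302; overall efficiency η = 0.94 × 0.96 × 0.98 × 0.98 = 0.8667.
Input torque = output torque / (R × η) = 225.1 / (1.1302 × 0.8667) = 229.81 lb·ft.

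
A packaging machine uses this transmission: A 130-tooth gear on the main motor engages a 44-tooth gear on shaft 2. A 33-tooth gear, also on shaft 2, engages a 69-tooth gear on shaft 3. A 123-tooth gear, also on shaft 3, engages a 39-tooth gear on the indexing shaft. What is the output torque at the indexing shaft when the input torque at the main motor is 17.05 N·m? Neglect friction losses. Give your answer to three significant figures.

After the gear mesh (44/130): 17.05 × 0.33846 = 5.7708 N·m
After the gear mesh (69/33): 5.7708 × 2.0909 = 12.066 N·m
After the gear mesh (39/123): 12.066 × 0.31707 = 3.8259 N·m

3.83 N·m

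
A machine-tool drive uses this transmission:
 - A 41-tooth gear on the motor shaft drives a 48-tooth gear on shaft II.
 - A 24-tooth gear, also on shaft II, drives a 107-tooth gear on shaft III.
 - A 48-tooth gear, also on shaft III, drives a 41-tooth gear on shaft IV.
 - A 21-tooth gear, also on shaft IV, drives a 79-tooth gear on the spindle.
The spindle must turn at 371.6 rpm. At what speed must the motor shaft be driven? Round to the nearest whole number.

6232 rpm

Overall ratio R = 1.1707 × 4.4583 × 0.85417 × 3.7619 = 16.772.
Required input speed = output speed × R = 371.6 × 16.772 = 6232.4 rpm.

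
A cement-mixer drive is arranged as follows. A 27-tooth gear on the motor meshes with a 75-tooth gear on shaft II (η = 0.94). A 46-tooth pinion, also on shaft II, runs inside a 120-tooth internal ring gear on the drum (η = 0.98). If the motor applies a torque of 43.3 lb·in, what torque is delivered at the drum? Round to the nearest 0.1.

289.0 lb·in

Gear mesh: ratio = 75/27 = 2.7778; torque at shaft II = 43.3 × 2.7778 × 0.94 = 113.06 lb·in.
Internal gear: ratio = 120/46 = 2.6087; torque at the drum = 113.06 × 2.6087 × 0.98 = 289.04 lb·in.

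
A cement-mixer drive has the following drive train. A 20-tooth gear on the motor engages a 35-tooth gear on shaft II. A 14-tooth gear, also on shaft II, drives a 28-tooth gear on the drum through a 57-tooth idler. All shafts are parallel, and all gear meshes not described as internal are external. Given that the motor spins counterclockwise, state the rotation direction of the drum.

the motor → shaft II: external mesh, 1 reversal → CW.
shaft II → the drum: driver → idler → driven is 2 external meshes, 2 reversals → CW.
3 reversals in total — an odd number — so the drum turns opposite to the motor.

clockwise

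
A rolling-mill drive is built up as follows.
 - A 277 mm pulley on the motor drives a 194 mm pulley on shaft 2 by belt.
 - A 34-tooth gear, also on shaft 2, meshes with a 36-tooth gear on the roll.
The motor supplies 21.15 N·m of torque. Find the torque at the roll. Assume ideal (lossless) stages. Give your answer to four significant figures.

15.68 N·m

After the belt (194/277): 21.15 × 0.70036 = 14.813 N·m
After the gear mesh (36/34): 14.813 × 1.0588 = 15.684 N·m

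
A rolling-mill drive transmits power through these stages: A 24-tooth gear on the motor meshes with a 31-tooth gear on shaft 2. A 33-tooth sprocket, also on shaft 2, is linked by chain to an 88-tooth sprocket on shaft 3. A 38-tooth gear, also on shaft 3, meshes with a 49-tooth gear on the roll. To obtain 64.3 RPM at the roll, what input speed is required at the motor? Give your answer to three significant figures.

286 RPM

Overall ratio R = 1.2917 × 2.6667 × 1.2895 = 4.4415.
Required input speed = output speed × R = 64.3 × 4.4415 = 285.59 RPM.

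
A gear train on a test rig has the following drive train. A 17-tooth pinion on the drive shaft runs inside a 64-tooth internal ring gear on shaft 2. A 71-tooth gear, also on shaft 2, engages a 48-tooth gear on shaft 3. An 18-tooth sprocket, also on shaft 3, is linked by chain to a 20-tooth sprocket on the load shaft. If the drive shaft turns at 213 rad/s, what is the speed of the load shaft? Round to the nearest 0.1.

75.3 rad/s

Internal gear: ratio = 64/17 = 3.7647, so shaft 2 turns at 213 / 3.7647 = 56.578 rad/s.
Gear mesh: ratio = 48/71 = 0.67606, so shaft 3 turns at 56.578 / 0.67606 = 83.688 rad/s.
Chain: ratio = 20/18 = 1.1111, so the load shaft turns at 83.688 / 1.1111 = 75.32 rad/s.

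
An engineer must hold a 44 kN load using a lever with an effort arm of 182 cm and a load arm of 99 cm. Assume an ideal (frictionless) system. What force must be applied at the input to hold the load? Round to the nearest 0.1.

Lever MA = effort arm / load arm = 182/99 = 1.8384.
Effort = load / MA = 44 / 1.8384 = 23.934 kN.

23.9 kN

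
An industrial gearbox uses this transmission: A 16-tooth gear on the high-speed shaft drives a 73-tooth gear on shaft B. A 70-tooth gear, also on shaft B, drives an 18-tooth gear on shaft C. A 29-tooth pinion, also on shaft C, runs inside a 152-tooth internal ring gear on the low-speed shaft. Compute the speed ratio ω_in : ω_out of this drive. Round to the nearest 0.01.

Each stage contributes driven/driver: gear mesh 73/16 = 4.5625, gear mesh 18/70 = 0.25714, internal gear 152/29 = 5.2414.
Overall: 4.5625 × 0.25714 × 5.2414 = 6.1493.

6.15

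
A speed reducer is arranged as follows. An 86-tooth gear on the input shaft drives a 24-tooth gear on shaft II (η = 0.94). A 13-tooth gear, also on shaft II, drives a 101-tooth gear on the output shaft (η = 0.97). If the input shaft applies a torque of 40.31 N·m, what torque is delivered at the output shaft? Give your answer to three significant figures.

79.7 N·m

Gear mesh: ratio = 24/86 = 0.27907; torque at shaft II = 40.31 × 0.27907 × 0.94 = 10.574 N·m.
Gear mesh: ratio = 101/13 = 7.7692; torque at the output shaft = 10.574 × 7.7692 × 0.97 = 79.69 N·m.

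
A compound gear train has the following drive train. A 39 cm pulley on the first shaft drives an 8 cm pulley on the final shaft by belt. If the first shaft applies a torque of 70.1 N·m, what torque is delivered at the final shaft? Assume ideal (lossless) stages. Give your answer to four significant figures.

14.38 N·m

Belt: ratio = 8/39 = 0.20513; torque at the final shaft = 70.1 × 0.20513 = 14.379 N·m.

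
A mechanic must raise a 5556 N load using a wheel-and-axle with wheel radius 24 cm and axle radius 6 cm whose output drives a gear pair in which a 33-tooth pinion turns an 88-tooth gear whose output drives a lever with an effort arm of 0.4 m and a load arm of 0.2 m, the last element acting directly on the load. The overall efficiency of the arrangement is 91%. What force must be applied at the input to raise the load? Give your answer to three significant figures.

Wheel-and-axle MA = R/r = 24/6 = 4.
Gear pair MA = 88/33 = 2.6667.
Lever MA = effort arm / load arm = 0.4/0.2 = 2.
Combined ideal MA = 4 × 2.6667 × 2 = 21.333.
Actual MA = 21.333 × 0.91 = 19.413.
Effort = load / actual MA = 5556 / 19.413 = 286.2 N.

286 N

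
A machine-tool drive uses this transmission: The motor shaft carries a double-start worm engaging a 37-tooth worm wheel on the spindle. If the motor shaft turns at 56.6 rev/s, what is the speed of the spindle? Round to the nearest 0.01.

3.06 rev/s

Worm: ratio = 37/2 = 18.5, so the spindle turns at 56.6 / 18.5 = 3.0595 rev/s.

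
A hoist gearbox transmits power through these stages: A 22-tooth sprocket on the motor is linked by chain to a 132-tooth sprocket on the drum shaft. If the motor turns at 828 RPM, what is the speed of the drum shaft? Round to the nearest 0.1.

138.0 RPM

chain 132/22 = 6 → 828/6 = 138 RPM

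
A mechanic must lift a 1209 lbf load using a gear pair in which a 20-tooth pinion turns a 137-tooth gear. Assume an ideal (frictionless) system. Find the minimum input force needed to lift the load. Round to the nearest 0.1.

176.5 lbf

Gear pair MA = 137/20 = 6.85.
Effort = load / MA = 1209 / 6.85 = 176.5 lbf.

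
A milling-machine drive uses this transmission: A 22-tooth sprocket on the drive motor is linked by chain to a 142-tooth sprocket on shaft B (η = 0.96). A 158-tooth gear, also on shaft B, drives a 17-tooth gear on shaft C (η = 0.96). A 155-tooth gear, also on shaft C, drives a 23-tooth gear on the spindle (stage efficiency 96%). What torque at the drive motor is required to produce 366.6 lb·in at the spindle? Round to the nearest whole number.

Overall ratio R = 6.4545 × 0.10759 × 0.14839 = 0.10305; overall efficiency η = 0.96 × 0.96 × 0.96 = 0.8847.
Input torque = output torque / (R × η) = 366.6 / (0.10305 × 0.8847) = 4020.9 lb·in.

4021 lb·in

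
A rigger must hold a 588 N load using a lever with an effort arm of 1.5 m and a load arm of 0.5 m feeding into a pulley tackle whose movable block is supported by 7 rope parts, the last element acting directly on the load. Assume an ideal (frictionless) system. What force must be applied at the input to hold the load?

28 N

Lever MA = effort arm / load arm = 1.5/0.5 = 3.
Block-and-tackle MA = number of supporting rope parts = 7.
Combined ideal MA = 3 × 7 = 21.
Effort = load / MA = 588 / 21 = 28 N.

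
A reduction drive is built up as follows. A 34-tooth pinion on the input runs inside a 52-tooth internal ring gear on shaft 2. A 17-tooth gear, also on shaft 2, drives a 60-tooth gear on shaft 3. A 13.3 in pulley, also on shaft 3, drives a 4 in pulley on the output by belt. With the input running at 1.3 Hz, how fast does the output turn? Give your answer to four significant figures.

internal gear 52/34 = 1.5294 → 1.3/1.5294 = 0.85 Hz
gear mesh 60/17 = 3.5294 → 0.85/3.5294 = 0.24083 Hz
belt 4/13.3 = 0.30075 → 0.24083/0.30075 = 0.80077 Hz

0.8008 Hz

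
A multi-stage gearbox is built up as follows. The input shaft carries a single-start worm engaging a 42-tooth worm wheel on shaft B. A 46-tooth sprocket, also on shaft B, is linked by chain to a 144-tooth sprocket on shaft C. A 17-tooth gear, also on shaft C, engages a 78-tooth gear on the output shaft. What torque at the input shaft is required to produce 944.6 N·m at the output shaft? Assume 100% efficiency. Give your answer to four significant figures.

1.566 N·m

Overall ratio R = 42 × 3.1304 × 4.5882 = 603.25.
Input torque = output torque / R = 944.6 / 603.25 = 1.5658 N·m.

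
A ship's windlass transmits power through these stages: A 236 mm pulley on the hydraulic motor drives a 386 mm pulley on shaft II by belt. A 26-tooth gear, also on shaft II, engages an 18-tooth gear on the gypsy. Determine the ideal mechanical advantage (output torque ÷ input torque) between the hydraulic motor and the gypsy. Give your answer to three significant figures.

Each stage contributes driven/driver: belt 386/236 = 1.6356, gear mesh 18/26 = 0.69231.
Overall: 1.6356 × 0.69231 = 1.1323.

1.13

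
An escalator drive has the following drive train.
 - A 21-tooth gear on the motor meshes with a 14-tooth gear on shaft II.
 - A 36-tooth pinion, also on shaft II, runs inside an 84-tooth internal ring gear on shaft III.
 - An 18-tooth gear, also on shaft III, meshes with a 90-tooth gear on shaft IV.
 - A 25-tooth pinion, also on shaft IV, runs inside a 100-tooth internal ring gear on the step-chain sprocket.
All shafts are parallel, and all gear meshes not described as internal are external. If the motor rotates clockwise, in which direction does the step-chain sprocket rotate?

the motor → shaft II: external mesh, 1 reversal → CCW.
shaft II → shaft III: internal mesh, same direction → CCW.
shaft III → shaft IV: external mesh, 1 reversal → CW.
shaft IV → the step-chain sprocket: internal mesh, same direction → CW.
2 reversals in total — an even number — so the step-chain sprocket turns the same way as the motor.

clockwise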